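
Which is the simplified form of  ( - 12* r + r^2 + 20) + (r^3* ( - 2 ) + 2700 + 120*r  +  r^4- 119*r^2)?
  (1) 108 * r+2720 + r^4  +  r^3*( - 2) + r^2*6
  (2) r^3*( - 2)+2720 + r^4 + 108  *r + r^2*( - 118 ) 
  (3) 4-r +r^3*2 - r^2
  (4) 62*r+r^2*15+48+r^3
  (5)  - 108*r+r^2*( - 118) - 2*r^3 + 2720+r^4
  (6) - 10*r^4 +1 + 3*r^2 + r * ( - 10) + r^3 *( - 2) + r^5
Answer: 2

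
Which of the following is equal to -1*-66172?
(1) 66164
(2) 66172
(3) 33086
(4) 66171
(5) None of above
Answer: 2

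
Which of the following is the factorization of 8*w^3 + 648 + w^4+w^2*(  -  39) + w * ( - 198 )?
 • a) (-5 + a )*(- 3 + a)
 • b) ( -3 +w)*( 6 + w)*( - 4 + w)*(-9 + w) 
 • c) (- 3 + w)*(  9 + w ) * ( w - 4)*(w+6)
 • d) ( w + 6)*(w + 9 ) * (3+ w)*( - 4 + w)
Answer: c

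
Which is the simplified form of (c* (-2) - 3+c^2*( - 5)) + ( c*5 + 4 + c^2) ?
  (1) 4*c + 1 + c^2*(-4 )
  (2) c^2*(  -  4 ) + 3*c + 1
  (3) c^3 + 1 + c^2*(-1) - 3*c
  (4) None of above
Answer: 2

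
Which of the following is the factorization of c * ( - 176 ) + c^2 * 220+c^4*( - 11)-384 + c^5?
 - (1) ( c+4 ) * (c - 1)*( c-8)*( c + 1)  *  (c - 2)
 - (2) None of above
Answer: 2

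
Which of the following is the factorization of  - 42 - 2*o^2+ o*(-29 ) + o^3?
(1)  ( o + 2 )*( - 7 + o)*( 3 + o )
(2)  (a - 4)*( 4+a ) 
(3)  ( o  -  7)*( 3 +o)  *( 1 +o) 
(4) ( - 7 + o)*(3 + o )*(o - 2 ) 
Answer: 1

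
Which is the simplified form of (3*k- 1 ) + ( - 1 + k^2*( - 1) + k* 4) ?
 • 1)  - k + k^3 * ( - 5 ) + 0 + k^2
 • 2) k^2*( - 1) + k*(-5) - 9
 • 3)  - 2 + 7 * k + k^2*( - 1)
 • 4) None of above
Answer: 3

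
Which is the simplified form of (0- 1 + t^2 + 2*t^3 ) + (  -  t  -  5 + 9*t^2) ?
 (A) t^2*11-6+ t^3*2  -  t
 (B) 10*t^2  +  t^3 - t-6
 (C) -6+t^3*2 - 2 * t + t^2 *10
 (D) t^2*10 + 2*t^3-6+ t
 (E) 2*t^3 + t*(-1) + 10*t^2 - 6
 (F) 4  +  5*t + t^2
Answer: E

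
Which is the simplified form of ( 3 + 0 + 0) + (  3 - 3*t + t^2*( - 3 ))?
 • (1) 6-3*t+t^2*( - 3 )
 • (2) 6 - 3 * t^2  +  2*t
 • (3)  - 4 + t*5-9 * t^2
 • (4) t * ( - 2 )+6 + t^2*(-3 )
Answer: 1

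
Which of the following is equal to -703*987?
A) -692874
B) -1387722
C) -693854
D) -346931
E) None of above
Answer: E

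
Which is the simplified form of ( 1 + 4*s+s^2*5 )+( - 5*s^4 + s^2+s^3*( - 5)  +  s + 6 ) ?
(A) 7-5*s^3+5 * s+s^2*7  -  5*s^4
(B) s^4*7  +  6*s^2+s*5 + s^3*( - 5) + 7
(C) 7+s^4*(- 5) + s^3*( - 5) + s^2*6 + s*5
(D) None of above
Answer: C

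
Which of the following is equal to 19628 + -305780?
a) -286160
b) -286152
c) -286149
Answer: b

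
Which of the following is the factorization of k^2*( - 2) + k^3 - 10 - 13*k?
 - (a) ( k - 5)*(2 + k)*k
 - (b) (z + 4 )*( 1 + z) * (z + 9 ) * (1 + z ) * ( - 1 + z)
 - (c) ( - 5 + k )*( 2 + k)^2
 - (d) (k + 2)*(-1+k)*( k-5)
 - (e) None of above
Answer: e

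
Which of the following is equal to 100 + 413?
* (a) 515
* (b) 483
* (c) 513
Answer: c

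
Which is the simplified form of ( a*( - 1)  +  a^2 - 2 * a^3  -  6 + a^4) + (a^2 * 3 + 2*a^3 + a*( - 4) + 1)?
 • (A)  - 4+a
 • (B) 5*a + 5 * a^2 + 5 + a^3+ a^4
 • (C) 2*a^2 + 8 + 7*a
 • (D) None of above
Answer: D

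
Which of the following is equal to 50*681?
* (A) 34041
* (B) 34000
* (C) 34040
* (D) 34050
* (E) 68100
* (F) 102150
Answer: D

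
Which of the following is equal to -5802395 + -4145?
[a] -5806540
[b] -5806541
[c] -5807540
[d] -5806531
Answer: a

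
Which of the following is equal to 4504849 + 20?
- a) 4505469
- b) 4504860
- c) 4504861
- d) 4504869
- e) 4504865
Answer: d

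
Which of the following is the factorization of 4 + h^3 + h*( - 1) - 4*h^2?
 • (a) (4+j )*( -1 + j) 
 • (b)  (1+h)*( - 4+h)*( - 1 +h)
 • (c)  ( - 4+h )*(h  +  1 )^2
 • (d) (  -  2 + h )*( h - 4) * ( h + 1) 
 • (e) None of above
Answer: b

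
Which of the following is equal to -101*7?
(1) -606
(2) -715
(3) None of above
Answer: 3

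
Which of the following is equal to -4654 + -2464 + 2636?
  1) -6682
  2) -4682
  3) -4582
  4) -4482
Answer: 4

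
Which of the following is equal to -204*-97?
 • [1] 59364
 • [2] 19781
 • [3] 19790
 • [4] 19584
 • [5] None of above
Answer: 5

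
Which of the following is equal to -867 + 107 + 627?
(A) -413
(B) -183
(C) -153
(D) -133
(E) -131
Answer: D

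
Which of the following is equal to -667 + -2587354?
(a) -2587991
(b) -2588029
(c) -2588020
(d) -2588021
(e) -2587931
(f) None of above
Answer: d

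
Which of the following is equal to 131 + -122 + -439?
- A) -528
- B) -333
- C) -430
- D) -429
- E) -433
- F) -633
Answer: C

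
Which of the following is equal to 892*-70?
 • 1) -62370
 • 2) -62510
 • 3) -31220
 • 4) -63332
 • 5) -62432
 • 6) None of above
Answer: 6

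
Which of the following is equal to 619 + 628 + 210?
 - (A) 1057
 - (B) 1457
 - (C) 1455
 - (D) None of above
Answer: B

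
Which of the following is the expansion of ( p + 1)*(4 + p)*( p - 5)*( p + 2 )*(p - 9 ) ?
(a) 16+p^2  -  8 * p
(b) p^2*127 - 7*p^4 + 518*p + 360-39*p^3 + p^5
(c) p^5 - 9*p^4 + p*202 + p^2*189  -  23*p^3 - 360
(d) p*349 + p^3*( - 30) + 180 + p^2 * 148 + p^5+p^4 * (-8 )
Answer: b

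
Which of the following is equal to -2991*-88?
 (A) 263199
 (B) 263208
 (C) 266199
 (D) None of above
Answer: B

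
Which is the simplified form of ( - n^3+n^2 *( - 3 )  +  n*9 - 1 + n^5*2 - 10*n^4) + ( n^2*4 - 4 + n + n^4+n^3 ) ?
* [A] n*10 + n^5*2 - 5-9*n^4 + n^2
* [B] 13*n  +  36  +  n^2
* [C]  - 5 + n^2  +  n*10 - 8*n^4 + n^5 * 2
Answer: A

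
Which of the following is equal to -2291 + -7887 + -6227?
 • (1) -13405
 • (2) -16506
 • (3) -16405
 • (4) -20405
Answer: 3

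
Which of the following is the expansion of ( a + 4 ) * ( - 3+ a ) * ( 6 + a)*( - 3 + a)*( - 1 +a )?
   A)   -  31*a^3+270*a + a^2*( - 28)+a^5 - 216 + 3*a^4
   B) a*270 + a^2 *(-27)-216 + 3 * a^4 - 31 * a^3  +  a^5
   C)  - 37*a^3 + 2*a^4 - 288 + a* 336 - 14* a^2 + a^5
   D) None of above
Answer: B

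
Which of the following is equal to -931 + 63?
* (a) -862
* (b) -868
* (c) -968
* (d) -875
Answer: b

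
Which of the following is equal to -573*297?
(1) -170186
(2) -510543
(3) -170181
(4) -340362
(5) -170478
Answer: 3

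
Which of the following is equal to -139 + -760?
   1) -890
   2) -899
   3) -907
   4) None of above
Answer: 2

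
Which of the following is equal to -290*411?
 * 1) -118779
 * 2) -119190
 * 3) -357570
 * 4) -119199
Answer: 2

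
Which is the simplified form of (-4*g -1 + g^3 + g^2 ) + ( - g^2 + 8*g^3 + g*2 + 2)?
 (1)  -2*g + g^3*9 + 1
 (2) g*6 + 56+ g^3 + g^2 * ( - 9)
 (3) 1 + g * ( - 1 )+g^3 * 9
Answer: 1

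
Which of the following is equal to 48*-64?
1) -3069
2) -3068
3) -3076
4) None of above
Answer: 4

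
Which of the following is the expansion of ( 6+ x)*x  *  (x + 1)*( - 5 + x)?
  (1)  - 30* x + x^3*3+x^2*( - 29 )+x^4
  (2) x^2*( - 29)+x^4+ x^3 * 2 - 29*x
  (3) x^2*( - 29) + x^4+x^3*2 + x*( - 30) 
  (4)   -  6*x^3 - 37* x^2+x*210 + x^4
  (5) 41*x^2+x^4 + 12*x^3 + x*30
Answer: 3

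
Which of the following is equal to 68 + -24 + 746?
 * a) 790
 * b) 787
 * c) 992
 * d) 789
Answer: a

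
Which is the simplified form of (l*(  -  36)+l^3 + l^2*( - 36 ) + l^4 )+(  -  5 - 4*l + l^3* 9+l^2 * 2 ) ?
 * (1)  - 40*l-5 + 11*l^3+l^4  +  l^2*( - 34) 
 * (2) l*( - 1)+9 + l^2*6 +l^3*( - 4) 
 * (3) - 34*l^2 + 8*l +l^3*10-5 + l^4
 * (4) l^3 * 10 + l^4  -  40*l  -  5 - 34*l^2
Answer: 4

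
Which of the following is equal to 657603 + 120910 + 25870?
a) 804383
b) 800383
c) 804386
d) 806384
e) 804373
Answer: a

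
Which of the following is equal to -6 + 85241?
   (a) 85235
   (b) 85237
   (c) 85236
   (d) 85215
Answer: a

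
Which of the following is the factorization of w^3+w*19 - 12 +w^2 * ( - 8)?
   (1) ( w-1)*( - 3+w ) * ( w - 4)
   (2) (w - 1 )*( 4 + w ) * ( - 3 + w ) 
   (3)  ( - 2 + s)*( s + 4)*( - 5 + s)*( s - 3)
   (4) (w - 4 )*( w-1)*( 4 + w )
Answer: 1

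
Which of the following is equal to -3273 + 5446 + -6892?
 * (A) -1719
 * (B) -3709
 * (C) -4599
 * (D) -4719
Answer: D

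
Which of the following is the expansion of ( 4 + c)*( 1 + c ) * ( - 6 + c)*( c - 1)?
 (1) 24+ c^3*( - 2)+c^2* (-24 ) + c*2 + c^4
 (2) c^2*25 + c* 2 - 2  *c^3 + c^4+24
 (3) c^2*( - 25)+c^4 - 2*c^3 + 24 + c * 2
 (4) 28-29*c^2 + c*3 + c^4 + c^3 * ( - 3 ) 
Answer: 3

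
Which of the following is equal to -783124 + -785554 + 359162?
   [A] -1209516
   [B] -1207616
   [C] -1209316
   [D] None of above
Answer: A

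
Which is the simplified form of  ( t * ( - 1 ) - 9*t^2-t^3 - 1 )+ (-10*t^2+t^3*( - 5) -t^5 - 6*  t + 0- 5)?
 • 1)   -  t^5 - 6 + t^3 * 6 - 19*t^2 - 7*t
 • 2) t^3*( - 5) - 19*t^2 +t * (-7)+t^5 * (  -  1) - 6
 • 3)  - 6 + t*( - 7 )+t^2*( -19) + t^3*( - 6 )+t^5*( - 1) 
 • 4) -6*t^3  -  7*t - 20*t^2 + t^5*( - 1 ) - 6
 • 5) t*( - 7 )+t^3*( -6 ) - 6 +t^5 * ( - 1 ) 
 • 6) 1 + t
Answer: 3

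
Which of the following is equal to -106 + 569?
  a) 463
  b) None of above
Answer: a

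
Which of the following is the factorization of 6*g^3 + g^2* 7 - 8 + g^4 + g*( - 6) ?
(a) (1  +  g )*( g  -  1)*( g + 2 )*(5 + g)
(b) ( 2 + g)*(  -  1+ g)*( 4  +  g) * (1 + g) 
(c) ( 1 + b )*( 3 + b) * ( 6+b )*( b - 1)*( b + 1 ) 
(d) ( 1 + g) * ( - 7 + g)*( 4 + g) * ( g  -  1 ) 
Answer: b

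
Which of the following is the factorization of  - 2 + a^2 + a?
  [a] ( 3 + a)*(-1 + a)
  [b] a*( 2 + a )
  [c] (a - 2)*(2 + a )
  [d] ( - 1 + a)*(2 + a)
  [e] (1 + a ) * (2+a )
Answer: d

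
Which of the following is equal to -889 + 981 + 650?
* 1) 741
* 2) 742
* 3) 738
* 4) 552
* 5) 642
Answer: 2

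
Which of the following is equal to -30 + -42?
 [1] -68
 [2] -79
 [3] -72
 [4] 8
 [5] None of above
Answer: 3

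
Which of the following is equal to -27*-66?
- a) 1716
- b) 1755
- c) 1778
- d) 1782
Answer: d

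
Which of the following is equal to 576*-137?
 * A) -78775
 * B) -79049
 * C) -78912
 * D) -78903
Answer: C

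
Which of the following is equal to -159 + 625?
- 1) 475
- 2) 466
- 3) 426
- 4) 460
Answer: 2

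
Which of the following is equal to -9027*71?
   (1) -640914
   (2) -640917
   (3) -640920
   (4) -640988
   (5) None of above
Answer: 2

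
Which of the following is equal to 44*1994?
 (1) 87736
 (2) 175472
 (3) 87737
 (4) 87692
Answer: 1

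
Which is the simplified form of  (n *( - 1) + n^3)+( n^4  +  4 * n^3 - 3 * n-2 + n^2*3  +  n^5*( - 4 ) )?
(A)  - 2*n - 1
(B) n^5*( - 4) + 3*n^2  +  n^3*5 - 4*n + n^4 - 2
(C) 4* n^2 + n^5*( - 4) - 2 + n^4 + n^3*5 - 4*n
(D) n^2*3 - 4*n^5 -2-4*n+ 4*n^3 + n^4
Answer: B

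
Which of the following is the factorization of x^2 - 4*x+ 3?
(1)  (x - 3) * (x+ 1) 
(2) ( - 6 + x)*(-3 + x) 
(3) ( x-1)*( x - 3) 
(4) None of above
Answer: 3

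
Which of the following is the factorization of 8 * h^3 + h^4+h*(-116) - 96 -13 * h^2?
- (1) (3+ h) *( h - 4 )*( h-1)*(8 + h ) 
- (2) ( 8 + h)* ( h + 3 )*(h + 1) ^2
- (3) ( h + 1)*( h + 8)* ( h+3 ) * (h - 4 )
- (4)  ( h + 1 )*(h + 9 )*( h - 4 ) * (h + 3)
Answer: 3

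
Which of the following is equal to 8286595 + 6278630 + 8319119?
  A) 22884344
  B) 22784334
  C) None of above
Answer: A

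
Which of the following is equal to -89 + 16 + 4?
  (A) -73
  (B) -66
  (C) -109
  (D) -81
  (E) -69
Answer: E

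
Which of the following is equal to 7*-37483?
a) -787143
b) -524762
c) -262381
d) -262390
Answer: c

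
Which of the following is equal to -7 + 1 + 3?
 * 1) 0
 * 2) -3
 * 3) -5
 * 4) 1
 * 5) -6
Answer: 2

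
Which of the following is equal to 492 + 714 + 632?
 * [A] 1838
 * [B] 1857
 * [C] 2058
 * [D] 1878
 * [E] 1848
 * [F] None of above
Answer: A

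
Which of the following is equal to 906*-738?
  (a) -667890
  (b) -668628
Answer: b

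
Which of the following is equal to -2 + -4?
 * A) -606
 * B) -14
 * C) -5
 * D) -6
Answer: D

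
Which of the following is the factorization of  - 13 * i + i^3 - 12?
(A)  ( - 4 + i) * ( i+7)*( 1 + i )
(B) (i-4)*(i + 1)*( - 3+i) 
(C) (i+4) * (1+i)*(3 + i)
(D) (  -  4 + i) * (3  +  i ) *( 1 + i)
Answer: D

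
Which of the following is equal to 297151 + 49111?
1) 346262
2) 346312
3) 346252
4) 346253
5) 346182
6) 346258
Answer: 1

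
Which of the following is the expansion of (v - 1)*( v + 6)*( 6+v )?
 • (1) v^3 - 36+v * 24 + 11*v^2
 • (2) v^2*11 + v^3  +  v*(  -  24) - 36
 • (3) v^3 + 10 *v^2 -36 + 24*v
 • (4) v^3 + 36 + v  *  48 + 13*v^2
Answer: 1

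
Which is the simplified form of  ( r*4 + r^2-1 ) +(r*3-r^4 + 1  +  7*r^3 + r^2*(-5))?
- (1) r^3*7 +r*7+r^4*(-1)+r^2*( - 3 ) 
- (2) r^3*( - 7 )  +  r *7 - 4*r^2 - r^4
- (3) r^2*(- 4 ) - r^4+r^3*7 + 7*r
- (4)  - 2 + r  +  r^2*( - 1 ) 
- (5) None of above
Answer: 3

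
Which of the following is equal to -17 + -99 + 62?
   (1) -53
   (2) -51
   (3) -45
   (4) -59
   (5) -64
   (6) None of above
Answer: 6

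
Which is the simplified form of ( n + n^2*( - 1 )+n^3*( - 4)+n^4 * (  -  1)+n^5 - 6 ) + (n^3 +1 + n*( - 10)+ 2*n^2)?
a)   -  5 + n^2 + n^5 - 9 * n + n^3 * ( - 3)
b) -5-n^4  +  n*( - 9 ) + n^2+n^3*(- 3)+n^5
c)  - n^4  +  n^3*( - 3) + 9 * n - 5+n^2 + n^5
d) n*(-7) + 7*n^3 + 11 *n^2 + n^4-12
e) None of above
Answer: b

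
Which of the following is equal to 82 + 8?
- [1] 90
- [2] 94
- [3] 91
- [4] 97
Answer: 1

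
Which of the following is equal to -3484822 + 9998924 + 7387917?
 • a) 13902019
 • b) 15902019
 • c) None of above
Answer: a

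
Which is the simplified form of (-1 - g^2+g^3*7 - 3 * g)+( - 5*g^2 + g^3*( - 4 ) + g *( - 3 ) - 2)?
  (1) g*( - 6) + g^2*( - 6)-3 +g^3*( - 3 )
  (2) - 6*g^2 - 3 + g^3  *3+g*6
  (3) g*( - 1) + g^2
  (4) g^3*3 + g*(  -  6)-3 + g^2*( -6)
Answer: 4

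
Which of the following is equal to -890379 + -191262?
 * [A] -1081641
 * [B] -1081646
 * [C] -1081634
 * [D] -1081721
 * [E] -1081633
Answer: A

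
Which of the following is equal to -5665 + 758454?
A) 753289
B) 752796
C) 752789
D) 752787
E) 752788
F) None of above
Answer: C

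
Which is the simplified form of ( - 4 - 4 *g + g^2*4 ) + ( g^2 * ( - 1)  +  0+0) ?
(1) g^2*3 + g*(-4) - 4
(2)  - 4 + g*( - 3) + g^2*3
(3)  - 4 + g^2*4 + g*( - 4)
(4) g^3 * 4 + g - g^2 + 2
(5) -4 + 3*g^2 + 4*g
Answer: 1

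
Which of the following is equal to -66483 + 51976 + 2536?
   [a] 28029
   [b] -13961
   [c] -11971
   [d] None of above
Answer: c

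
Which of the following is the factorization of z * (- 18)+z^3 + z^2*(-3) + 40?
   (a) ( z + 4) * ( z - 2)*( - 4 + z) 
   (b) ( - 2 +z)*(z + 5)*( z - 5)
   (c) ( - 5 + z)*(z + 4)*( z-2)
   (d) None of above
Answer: c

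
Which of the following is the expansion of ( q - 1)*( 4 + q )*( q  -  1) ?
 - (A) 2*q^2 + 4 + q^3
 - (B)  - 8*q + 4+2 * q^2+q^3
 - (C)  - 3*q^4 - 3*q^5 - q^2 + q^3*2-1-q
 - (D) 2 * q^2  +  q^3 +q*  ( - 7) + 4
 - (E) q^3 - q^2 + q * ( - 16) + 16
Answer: D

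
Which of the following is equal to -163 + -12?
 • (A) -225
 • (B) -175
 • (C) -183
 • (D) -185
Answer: B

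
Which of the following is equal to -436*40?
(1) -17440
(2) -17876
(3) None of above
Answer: 1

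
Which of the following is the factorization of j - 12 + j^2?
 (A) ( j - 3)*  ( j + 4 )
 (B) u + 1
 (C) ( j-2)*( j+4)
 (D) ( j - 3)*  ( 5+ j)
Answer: A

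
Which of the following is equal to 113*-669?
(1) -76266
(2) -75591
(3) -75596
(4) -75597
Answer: 4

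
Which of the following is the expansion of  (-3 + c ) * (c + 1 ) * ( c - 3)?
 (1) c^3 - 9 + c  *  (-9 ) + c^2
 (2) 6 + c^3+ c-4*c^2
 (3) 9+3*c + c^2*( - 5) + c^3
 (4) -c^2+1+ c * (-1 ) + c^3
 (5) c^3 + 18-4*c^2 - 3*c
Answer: 3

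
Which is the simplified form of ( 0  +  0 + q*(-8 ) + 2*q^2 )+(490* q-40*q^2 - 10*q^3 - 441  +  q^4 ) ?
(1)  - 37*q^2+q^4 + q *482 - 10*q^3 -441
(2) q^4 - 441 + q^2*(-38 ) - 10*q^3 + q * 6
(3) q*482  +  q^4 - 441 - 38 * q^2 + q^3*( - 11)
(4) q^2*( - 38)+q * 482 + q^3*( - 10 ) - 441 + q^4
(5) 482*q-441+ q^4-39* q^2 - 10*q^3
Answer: 4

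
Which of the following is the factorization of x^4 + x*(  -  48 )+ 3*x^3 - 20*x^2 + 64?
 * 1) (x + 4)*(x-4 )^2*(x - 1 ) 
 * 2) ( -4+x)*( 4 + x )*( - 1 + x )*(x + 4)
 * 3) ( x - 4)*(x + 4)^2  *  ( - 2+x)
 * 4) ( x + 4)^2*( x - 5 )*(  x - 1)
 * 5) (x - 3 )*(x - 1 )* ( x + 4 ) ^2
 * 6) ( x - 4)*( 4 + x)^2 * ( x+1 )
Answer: 2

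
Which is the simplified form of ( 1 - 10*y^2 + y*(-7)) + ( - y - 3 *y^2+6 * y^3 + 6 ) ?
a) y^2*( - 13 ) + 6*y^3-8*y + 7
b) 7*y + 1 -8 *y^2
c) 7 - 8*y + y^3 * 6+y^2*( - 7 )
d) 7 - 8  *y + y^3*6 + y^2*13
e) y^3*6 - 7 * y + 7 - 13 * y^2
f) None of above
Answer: a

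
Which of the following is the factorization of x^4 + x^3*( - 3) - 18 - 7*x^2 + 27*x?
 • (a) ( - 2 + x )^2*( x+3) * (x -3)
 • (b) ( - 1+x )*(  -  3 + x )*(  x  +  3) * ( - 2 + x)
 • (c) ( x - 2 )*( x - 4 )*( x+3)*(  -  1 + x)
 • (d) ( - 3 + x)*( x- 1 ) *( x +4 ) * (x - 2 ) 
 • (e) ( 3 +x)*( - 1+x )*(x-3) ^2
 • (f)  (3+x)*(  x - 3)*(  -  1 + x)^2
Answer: b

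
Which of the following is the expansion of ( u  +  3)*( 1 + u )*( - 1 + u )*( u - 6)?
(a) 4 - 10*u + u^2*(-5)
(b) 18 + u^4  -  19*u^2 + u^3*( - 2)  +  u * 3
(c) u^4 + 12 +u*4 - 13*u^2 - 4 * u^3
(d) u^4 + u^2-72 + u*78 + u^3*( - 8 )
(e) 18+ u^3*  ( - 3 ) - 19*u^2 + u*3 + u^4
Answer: e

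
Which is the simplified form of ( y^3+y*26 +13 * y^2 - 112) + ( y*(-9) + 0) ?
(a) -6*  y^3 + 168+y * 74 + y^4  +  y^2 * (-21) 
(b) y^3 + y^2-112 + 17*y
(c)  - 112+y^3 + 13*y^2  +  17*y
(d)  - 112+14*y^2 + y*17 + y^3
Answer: c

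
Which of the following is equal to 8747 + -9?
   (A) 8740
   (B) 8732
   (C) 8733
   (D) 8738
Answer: D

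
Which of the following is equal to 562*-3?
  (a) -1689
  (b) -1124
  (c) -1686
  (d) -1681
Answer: c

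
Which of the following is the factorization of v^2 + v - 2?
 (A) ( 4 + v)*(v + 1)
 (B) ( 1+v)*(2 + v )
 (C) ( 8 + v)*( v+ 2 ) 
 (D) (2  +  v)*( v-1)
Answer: D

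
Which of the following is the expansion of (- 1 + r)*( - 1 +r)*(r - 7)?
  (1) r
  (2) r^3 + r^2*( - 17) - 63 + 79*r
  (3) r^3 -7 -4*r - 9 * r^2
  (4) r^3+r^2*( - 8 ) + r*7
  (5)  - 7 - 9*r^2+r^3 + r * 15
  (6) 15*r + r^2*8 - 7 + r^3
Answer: 5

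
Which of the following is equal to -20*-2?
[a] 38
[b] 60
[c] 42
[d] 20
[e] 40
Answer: e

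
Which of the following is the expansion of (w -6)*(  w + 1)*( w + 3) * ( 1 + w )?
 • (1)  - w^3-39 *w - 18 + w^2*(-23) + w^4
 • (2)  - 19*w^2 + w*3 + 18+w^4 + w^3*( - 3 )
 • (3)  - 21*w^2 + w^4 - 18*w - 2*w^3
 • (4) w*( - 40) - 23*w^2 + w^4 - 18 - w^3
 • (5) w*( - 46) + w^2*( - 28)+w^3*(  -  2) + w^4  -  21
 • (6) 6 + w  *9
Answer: 1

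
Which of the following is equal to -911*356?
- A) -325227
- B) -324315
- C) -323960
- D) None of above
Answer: D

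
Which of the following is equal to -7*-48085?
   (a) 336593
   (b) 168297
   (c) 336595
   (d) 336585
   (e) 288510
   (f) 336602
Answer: c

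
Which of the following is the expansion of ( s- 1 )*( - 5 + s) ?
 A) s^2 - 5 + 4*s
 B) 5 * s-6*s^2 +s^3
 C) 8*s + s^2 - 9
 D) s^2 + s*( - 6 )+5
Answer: D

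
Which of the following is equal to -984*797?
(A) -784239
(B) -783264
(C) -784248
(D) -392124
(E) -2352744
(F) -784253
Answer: C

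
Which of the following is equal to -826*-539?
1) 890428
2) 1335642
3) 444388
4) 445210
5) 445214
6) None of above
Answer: 5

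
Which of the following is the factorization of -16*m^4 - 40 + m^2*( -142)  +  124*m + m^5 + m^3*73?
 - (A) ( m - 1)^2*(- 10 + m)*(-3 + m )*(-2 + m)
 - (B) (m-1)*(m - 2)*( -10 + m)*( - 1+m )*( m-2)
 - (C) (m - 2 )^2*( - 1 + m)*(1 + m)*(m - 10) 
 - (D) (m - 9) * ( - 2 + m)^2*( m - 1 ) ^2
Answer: B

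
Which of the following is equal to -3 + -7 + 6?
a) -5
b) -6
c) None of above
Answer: c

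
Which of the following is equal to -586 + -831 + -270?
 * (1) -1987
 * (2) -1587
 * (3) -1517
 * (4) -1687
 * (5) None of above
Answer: 4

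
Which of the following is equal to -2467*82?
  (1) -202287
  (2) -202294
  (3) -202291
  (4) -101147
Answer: 2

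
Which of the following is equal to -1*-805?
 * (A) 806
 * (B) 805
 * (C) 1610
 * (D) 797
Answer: B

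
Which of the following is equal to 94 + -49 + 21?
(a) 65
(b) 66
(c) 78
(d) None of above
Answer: b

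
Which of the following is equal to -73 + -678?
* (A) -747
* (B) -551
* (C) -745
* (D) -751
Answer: D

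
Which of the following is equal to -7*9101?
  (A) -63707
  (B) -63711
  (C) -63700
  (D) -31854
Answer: A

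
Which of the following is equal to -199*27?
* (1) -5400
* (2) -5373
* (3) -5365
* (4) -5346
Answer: 2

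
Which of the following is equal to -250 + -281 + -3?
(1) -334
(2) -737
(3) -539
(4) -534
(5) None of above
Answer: 4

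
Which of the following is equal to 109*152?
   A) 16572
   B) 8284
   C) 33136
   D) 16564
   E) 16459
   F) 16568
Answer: F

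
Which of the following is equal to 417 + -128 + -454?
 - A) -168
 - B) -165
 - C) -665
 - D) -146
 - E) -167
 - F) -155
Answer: B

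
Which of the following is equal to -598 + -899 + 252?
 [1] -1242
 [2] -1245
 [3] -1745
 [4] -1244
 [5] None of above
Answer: 2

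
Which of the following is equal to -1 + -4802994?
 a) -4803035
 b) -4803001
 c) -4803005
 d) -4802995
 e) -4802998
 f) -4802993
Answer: d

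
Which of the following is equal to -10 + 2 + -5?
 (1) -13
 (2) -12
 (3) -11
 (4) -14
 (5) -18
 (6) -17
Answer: 1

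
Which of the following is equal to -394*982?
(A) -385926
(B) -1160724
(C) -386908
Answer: C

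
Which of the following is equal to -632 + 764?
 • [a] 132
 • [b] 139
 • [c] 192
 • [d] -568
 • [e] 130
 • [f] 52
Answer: a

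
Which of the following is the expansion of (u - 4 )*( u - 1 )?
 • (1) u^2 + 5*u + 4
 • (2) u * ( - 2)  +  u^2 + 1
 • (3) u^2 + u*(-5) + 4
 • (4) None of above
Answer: 3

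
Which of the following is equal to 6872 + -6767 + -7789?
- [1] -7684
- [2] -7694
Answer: 1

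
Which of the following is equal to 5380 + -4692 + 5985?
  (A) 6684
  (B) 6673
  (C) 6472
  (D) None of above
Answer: B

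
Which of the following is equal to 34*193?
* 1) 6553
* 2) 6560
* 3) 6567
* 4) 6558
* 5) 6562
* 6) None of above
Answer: 5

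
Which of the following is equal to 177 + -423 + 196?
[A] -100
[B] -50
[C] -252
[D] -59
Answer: B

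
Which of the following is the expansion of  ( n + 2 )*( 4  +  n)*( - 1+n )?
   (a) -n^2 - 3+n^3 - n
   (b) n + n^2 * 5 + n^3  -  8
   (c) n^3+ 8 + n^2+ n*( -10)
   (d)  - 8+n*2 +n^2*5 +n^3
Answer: d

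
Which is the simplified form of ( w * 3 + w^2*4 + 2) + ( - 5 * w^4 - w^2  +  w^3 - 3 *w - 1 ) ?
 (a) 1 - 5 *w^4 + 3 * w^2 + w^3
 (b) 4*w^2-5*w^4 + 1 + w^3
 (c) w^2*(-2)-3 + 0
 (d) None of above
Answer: a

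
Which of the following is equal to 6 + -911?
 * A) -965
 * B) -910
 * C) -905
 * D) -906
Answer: C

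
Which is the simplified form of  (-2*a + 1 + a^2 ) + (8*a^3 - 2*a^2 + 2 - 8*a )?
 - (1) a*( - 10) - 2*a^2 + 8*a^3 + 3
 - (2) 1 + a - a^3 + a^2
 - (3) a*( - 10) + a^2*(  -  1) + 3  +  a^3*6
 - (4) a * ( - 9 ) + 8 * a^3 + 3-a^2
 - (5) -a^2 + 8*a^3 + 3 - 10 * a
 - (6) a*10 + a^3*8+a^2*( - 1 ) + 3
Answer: 5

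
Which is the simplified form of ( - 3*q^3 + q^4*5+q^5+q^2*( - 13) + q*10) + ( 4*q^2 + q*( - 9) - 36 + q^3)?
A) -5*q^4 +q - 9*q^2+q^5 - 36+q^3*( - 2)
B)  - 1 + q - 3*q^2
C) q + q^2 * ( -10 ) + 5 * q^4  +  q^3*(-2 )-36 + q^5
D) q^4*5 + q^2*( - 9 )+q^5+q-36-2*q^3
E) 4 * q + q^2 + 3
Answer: D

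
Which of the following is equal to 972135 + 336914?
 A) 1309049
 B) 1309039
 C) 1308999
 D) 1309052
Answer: A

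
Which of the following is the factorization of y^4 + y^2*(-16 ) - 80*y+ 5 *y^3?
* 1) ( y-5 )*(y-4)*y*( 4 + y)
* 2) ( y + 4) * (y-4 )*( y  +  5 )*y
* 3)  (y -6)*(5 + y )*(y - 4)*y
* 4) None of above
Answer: 2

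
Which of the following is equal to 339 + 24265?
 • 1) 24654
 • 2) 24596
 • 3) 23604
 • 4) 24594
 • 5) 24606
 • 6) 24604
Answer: 6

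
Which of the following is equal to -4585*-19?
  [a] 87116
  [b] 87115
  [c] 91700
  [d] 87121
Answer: b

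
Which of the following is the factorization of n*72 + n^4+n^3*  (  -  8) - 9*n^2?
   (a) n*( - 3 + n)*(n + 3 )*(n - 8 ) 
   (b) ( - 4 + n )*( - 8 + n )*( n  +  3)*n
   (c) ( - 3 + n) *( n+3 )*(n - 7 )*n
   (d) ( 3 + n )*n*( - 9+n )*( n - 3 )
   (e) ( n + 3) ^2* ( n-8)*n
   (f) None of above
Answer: a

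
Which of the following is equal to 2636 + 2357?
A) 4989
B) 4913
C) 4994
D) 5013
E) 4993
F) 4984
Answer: E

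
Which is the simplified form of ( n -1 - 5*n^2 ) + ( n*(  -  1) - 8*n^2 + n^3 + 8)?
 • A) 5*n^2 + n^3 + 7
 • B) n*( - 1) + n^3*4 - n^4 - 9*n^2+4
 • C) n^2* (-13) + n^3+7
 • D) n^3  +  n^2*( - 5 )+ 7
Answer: C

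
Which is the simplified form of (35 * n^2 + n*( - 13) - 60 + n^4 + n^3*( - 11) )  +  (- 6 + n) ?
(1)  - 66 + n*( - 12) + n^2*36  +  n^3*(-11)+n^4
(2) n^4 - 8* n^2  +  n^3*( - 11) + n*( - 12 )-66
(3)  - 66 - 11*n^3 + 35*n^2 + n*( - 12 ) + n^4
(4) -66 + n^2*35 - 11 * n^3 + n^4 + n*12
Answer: 3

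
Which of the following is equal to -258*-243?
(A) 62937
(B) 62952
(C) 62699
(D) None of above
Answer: D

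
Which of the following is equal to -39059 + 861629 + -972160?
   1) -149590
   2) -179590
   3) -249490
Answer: 1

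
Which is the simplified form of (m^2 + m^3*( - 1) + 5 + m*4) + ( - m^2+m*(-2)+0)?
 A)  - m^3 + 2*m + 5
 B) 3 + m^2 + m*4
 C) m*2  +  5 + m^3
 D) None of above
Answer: A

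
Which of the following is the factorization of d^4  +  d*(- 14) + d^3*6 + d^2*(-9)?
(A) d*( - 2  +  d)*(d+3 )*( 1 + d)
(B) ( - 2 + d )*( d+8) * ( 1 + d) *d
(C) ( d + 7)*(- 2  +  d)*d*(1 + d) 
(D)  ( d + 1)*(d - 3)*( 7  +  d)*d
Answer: C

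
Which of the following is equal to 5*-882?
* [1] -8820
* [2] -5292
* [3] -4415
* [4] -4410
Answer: 4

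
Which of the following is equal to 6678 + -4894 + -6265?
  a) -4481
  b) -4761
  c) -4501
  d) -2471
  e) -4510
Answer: a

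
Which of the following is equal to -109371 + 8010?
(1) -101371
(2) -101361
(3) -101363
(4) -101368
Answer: 2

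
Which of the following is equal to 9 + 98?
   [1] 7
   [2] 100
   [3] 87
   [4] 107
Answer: 4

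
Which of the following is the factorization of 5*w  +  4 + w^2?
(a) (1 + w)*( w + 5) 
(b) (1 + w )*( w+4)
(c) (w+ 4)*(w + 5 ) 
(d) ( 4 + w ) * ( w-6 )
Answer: b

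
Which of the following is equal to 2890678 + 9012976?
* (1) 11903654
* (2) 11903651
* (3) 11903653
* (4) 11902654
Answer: 1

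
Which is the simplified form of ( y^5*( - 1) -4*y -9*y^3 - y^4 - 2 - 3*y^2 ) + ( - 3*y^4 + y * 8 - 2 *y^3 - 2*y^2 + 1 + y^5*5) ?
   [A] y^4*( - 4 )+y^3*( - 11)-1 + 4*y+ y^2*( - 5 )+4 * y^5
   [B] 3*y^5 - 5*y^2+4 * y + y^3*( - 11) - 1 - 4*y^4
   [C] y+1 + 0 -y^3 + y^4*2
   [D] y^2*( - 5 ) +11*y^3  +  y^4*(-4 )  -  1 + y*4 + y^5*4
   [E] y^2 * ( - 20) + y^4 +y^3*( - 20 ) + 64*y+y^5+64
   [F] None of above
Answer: A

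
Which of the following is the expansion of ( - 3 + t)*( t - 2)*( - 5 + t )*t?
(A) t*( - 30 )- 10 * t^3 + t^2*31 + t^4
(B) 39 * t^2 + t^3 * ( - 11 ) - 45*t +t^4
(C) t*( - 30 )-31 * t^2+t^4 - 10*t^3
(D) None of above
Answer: A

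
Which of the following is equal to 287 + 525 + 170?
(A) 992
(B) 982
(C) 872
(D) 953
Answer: B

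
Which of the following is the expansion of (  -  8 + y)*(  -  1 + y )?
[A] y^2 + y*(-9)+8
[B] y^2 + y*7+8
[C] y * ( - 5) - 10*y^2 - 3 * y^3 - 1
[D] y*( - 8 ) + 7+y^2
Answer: A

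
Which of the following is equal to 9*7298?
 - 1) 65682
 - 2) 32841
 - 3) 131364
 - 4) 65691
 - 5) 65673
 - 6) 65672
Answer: 1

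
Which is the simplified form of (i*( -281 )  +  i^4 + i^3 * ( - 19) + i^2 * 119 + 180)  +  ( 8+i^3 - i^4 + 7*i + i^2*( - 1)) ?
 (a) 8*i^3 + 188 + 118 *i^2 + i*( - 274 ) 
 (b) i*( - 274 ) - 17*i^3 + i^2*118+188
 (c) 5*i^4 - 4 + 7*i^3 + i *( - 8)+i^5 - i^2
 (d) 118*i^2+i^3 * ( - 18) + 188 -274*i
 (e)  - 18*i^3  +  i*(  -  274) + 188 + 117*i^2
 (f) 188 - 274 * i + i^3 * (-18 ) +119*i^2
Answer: d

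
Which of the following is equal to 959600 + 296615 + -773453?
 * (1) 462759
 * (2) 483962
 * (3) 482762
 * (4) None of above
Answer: 3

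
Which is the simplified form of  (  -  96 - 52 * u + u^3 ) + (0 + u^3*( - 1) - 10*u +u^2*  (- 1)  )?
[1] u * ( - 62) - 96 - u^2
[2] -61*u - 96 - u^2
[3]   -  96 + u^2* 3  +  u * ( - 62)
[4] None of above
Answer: 1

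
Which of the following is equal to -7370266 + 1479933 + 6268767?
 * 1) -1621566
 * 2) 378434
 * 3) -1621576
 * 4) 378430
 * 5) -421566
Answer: 2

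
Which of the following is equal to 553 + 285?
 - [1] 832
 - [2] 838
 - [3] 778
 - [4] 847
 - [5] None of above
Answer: 2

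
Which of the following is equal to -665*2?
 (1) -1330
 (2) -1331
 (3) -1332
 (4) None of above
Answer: 1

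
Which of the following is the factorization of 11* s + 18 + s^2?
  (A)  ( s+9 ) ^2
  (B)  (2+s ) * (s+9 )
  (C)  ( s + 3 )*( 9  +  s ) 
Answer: B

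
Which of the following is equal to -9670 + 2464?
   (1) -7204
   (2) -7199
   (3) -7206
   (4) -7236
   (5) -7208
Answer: 3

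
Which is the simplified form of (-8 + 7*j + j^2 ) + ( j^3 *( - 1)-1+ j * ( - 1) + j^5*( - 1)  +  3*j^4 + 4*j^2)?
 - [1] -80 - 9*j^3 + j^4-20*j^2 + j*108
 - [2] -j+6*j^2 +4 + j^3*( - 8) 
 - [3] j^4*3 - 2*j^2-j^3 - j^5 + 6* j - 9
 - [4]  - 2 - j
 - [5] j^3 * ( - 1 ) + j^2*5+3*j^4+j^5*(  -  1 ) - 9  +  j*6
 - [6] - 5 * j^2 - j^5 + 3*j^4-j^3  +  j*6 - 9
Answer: 5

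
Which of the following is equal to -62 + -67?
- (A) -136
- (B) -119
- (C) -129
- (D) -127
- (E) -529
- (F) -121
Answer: C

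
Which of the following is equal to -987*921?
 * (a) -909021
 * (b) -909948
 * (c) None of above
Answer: c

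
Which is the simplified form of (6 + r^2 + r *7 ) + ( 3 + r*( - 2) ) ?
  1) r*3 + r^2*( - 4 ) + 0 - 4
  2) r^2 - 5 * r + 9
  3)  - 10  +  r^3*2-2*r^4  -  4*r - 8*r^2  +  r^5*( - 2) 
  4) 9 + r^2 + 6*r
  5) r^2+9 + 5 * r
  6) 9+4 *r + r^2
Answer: 5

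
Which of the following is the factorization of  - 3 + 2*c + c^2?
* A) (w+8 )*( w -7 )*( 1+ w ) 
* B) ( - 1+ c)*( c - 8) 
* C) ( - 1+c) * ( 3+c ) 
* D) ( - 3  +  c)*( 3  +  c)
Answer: C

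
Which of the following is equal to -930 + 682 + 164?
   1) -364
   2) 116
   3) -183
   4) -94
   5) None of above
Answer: 5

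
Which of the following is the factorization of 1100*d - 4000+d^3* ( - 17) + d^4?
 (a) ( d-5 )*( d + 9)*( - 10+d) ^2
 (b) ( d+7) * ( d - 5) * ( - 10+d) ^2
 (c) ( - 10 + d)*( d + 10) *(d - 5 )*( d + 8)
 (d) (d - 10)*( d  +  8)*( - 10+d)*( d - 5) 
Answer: d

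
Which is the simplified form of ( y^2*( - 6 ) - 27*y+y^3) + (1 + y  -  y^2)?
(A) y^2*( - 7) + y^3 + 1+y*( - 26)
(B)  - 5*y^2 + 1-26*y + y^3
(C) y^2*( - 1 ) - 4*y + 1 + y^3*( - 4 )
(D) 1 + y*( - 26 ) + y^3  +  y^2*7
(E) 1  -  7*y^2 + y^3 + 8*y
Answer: A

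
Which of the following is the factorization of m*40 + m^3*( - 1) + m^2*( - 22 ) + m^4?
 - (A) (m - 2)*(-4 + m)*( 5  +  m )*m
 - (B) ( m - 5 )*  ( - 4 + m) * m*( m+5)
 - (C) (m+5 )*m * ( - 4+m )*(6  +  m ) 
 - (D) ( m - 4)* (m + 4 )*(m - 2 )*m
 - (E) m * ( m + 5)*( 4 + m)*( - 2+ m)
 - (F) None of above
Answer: A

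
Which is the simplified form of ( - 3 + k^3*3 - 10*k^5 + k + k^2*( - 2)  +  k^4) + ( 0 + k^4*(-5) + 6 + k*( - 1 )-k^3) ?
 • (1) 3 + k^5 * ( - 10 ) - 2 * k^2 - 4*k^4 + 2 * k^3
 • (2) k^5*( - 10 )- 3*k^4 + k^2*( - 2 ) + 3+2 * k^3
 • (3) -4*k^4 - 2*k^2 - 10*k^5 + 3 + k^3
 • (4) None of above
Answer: 1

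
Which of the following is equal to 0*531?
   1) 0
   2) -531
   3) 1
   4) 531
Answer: 1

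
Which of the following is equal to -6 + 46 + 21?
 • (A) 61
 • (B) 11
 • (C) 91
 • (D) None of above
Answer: A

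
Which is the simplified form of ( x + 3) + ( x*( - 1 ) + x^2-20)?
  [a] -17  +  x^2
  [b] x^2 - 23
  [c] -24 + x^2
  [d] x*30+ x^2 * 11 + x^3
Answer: a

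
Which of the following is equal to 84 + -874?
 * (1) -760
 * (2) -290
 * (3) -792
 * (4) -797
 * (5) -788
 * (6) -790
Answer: 6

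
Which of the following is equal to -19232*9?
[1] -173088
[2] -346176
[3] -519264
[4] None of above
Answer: 1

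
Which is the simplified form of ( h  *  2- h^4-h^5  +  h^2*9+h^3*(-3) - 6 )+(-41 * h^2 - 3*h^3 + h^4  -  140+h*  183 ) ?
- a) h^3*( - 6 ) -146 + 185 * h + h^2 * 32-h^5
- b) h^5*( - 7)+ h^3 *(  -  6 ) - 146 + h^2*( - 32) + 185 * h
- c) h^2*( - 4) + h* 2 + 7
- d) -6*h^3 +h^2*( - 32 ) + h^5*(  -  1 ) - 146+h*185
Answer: d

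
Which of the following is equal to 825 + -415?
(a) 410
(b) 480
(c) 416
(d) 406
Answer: a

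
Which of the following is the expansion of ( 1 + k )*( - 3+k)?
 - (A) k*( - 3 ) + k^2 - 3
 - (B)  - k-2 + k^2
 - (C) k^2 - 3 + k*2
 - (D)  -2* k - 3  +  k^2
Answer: D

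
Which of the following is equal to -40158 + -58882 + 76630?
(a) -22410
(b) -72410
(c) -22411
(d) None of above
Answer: a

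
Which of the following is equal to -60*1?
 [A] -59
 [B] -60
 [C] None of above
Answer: B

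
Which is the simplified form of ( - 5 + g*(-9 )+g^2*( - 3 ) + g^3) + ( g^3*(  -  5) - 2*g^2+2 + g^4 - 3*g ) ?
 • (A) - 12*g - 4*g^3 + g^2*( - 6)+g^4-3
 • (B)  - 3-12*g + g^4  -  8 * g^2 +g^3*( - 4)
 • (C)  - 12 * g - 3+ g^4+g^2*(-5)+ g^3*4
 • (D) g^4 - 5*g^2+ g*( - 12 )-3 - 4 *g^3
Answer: D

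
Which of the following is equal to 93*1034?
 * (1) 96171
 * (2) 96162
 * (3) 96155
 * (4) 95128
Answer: 2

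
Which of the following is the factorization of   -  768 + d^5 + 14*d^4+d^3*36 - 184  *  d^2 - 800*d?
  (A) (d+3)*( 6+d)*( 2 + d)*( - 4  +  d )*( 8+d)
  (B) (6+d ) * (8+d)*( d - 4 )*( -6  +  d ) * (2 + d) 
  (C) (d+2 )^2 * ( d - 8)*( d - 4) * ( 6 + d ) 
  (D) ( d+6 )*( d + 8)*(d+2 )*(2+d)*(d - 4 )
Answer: D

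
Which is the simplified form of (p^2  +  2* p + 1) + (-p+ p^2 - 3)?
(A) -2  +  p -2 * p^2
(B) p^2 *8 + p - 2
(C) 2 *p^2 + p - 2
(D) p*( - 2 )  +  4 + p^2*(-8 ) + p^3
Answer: C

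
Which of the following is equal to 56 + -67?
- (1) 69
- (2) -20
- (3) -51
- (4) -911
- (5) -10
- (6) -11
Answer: 6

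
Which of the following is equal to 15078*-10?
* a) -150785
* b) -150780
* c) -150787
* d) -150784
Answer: b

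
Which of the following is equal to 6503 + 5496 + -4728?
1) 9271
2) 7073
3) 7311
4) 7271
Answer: 4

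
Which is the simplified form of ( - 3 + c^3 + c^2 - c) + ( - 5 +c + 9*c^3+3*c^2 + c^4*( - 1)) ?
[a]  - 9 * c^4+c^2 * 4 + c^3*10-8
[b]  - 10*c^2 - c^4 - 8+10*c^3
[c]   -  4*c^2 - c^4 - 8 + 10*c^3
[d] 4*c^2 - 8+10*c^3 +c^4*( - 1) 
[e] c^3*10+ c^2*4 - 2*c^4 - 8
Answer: d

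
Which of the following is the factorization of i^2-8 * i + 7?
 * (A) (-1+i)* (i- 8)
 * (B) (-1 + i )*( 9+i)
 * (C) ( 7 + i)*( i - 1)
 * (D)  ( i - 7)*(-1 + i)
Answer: D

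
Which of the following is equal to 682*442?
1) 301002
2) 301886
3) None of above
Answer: 3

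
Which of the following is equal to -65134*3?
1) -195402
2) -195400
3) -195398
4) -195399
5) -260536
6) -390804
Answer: 1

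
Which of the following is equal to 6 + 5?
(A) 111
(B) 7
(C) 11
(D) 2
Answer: C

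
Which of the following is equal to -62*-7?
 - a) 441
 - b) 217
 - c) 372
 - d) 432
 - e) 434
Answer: e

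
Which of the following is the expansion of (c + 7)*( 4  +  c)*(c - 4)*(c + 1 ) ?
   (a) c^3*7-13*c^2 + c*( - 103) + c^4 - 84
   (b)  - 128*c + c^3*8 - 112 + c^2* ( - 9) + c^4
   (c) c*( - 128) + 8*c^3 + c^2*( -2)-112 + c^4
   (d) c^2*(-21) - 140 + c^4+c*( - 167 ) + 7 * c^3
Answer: b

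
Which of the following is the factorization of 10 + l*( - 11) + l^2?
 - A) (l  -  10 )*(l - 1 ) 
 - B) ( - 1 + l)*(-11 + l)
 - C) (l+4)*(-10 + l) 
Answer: A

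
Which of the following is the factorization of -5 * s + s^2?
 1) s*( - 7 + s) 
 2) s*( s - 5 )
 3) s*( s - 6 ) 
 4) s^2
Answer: 2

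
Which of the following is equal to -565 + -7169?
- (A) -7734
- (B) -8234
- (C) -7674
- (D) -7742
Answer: A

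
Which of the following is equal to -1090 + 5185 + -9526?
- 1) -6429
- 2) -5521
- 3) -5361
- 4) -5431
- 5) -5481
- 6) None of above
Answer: 4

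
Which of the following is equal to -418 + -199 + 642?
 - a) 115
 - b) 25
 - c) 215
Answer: b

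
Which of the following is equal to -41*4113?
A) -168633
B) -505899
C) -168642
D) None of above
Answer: A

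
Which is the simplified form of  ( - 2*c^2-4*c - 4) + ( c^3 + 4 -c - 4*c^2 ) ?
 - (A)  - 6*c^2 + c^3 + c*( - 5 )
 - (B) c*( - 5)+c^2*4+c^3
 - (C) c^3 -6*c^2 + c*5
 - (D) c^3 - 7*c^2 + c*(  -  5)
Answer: A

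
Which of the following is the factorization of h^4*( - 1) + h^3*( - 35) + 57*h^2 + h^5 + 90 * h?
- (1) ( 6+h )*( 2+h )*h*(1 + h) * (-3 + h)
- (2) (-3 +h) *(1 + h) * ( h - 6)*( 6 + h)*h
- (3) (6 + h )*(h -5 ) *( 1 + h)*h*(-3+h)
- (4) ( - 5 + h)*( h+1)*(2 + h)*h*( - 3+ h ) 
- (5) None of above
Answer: 3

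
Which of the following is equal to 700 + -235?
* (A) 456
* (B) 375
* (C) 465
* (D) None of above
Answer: C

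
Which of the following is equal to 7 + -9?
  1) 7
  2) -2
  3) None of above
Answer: 2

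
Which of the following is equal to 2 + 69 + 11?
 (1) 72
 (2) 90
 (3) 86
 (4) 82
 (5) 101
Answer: 4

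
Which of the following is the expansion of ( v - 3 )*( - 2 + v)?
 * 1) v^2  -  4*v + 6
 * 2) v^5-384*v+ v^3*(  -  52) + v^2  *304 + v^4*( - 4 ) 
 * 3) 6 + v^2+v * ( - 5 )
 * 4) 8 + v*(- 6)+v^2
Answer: 3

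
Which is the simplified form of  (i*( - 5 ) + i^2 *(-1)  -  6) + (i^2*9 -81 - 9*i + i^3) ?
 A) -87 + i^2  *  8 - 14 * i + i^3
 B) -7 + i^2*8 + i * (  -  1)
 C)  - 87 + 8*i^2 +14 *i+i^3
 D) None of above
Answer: A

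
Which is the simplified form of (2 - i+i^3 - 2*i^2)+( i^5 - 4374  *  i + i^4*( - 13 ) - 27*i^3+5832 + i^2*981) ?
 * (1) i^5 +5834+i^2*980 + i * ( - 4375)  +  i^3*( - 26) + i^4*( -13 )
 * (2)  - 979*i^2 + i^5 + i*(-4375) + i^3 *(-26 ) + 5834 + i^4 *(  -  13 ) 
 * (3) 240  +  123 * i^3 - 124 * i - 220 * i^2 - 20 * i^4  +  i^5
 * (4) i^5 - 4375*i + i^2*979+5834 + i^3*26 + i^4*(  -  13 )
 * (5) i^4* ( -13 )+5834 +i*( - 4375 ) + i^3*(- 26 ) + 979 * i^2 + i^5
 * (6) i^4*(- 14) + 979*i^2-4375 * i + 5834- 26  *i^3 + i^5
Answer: 5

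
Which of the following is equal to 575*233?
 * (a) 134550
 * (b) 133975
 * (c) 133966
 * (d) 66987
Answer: b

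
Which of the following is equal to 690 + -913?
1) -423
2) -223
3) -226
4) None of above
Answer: 2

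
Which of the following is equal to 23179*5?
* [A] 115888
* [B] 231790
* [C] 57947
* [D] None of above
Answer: D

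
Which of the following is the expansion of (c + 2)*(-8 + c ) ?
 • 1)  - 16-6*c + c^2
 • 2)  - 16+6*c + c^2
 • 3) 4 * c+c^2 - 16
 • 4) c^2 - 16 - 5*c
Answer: 1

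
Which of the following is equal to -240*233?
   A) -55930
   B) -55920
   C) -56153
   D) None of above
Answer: B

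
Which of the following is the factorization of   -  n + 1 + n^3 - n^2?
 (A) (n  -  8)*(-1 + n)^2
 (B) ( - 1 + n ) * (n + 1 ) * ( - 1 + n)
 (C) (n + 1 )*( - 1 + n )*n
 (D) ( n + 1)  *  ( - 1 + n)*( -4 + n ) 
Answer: B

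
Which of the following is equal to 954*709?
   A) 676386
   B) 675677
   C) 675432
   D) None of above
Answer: A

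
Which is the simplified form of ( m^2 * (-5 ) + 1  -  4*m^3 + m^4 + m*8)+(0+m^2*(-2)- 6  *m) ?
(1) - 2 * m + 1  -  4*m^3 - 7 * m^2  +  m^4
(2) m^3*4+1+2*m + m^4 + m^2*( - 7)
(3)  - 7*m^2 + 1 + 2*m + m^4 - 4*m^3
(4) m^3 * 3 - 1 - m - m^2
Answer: 3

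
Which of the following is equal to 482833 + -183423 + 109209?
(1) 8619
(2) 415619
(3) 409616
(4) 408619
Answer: 4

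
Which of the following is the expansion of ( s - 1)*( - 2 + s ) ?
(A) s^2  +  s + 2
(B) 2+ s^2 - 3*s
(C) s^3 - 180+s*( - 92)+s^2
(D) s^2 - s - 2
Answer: B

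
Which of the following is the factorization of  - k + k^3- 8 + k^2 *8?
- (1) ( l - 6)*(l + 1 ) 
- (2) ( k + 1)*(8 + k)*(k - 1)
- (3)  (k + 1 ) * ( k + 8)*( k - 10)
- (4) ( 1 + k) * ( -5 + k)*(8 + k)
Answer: 2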